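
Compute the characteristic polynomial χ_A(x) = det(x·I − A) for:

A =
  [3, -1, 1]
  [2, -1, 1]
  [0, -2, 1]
x^3 - 3*x^2 + 3*x - 1

Expanding det(x·I − A) (e.g. by cofactor expansion or by noting that A is similar to its Jordan form J, which has the same characteristic polynomial as A) gives
  χ_A(x) = x^3 - 3*x^2 + 3*x - 1
which factors as (x - 1)^3. The eigenvalues (with algebraic multiplicities) are λ = 1 with multiplicity 3.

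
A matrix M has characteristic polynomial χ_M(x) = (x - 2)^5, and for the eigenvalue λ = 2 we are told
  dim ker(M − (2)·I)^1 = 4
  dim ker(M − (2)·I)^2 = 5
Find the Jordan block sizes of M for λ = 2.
Block sizes for λ = 2: [2, 1, 1, 1]

From the dimensions of kernels of powers, the number of Jordan blocks of size at least j is d_j − d_{j−1} where d_j = dim ker(N^j) (with d_0 = 0). Computing the differences gives [4, 1].
The number of blocks of size exactly k is (#blocks of size ≥ k) − (#blocks of size ≥ k + 1), so the partition is: 3 block(s) of size 1, 1 block(s) of size 2.
In nonincreasing order the block sizes are [2, 1, 1, 1].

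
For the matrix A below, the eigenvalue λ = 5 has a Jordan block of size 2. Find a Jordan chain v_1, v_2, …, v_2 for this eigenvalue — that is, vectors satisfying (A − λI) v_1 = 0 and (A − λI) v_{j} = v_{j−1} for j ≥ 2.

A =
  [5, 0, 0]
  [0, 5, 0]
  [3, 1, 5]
A Jordan chain for λ = 5 of length 2:
v_1 = (0, 0, 3)ᵀ
v_2 = (1, 0, 0)ᵀ

Let N = A − (5)·I. We want v_2 with N^2 v_2 = 0 but N^1 v_2 ≠ 0; then v_{j-1} := N · v_j for j = 2, …, 2.

Pick v_2 = (1, 0, 0)ᵀ.
Then v_1 = N · v_2 = (0, 0, 3)ᵀ.

Sanity check: (A − (5)·I) v_1 = (0, 0, 0)ᵀ = 0. ✓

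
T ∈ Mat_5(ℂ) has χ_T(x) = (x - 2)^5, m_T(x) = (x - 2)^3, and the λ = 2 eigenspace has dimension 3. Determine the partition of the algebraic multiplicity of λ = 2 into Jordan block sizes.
Block sizes for λ = 2: [3, 1, 1]

Step 1 — from the characteristic polynomial, algebraic multiplicity of λ = 2 is 5. From dim ker(T − (2)·I) = 3, there are exactly 3 Jordan blocks for λ = 2.
Step 2 — from the minimal polynomial, the factor (x − 2)^3 tells us the largest block for λ = 2 has size 3.
Step 3 — with total size 5, 3 blocks, and largest block 3, the block sizes (in nonincreasing order) are [3, 1, 1].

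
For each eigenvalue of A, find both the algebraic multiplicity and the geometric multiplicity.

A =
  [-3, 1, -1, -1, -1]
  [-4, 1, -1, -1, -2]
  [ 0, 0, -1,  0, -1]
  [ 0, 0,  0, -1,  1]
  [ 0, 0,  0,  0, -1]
λ = -1: alg = 5, geom = 2

Step 1 — factor the characteristic polynomial to read off the algebraic multiplicities:
  χ_A(x) = (x + 1)^5

Step 2 — compute geometric multiplicities via the rank-nullity identity g(λ) = n − rank(A − λI):
  rank(A − (-1)·I) = 3, so dim ker(A − (-1)·I) = n − 3 = 2

Summary:
  λ = -1: algebraic multiplicity = 5, geometric multiplicity = 2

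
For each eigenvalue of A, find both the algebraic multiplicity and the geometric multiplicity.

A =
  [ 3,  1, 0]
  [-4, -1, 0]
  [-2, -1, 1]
λ = 1: alg = 3, geom = 2

Step 1 — factor the characteristic polynomial to read off the algebraic multiplicities:
  χ_A(x) = (x - 1)^3

Step 2 — compute geometric multiplicities via the rank-nullity identity g(λ) = n − rank(A − λI):
  rank(A − (1)·I) = 1, so dim ker(A − (1)·I) = n − 1 = 2

Summary:
  λ = 1: algebraic multiplicity = 3, geometric multiplicity = 2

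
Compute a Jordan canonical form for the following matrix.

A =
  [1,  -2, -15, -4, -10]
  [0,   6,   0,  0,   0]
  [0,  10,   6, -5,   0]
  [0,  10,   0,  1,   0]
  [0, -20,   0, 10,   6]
J_2(1) ⊕ J_1(6) ⊕ J_1(6) ⊕ J_1(6)

The characteristic polynomial is
  det(x·I − A) = x^5 - 20*x^4 + 145*x^3 - 450*x^2 + 540*x - 216 = (x - 6)^3*(x - 1)^2

Eigenvalues and multiplicities (the geometric multiplicity of λ is n − rank(A − λI), which equals the number of Jordan blocks for λ):
  λ = 1: algebraic multiplicity = 2, geometric multiplicity = 1
  λ = 6: algebraic multiplicity = 3, geometric multiplicity = 3

Determining the block sizes for each eigenvalue:
  λ = 1: one block (gm = 1), so the single block has size am = 2 → block sizes [2]
  λ = 6: gm = am = 3, so every block has size 1 → block sizes [1, 1, 1]

Assembling the blocks gives a Jordan form
J =
  [1, 1, 0, 0, 0]
  [0, 1, 0, 0, 0]
  [0, 0, 6, 0, 0]
  [0, 0, 0, 6, 0]
  [0, 0, 0, 0, 6]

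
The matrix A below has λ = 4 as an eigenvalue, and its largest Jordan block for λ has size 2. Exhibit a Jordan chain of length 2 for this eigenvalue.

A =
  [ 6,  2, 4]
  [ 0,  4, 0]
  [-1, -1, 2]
A Jordan chain for λ = 4 of length 2:
v_1 = (2, 0, -1)ᵀ
v_2 = (1, 0, 0)ᵀ

Let N = A − (4)·I. We want v_2 with N^2 v_2 = 0 but N^1 v_2 ≠ 0; then v_{j-1} := N · v_j for j = 2, …, 2.

Pick v_2 = (1, 0, 0)ᵀ.
Then v_1 = N · v_2 = (2, 0, -1)ᵀ.

Sanity check: (A − (4)·I) v_1 = (0, 0, 0)ᵀ = 0. ✓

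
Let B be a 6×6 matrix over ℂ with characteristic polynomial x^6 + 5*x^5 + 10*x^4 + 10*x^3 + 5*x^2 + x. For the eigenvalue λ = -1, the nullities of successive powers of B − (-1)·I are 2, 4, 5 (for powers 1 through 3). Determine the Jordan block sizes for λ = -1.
Block sizes for λ = -1: [3, 2]

From the dimensions of kernels of powers, the number of Jordan blocks of size at least j is d_j − d_{j−1} where d_j = dim ker(N^j) (with d_0 = 0). Computing the differences gives [2, 2, 1].
The number of blocks of size exactly k is (#blocks of size ≥ k) − (#blocks of size ≥ k + 1), so the partition is: 1 block(s) of size 2, 1 block(s) of size 3.
In nonincreasing order the block sizes are [3, 2].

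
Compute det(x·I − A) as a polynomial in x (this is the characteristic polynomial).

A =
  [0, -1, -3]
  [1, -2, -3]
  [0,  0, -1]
x^3 + 3*x^2 + 3*x + 1

Expanding det(x·I − A) (e.g. by cofactor expansion or by noting that A is similar to its Jordan form J, which has the same characteristic polynomial as A) gives
  χ_A(x) = x^3 + 3*x^2 + 3*x + 1
which factors as (x + 1)^3. The eigenvalues (with algebraic multiplicities) are λ = -1 with multiplicity 3.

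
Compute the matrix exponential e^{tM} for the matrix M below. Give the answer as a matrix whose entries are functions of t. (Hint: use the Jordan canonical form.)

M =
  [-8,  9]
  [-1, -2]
e^{tM} =
  [-3*t*exp(-5*t) + exp(-5*t), 9*t*exp(-5*t)]
  [-t*exp(-5*t), 3*t*exp(-5*t) + exp(-5*t)]

Strategy: write M = P · J · P⁻¹ where J is a Jordan canonical form, so e^{tM} = P · e^{tJ} · P⁻¹, and e^{tJ} can be computed block-by-block.

M has Jordan form
J =
  [-5,  1]
  [ 0, -5]
(up to reordering of blocks).

Per-block formulas:
  For a 2×2 Jordan block J_2(-5): exp(t · J_2(-5)) = e^(-5t)·(I + t·N), where N is the 2×2 nilpotent shift.

After assembling e^{tJ} and conjugating by P, we get:

e^{tM} =
  [-3*t*exp(-5*t) + exp(-5*t), 9*t*exp(-5*t)]
  [-t*exp(-5*t), 3*t*exp(-5*t) + exp(-5*t)]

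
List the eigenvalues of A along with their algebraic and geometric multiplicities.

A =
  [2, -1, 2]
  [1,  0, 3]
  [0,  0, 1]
λ = 1: alg = 3, geom = 1

Step 1 — factor the characteristic polynomial to read off the algebraic multiplicities:
  χ_A(x) = (x - 1)^3

Step 2 — compute geometric multiplicities via the rank-nullity identity g(λ) = n − rank(A − λI):
  rank(A − (1)·I) = 2, so dim ker(A − (1)·I) = n − 2 = 1

Summary:
  λ = 1: algebraic multiplicity = 3, geometric multiplicity = 1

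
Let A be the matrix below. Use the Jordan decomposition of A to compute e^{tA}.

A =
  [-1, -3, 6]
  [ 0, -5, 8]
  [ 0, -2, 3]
e^{tA} =
  [exp(-t), -3*t*exp(-t), 6*t*exp(-t)]
  [0, -4*t*exp(-t) + exp(-t), 8*t*exp(-t)]
  [0, -2*t*exp(-t), 4*t*exp(-t) + exp(-t)]

Strategy: write A = P · J · P⁻¹ where J is a Jordan canonical form, so e^{tA} = P · e^{tJ} · P⁻¹, and e^{tJ} can be computed block-by-block.

A has Jordan form
J =
  [-1,  1,  0]
  [ 0, -1,  0]
  [ 0,  0, -1]
(up to reordering of blocks).

Per-block formulas:
  For a 2×2 Jordan block J_2(-1): exp(t · J_2(-1)) = e^(-1t)·(I + t·N), where N is the 2×2 nilpotent shift.
  For a 1×1 block at λ = -1: exp(t · [-1]) = [e^(-1t)].

After assembling e^{tJ} and conjugating by P, we get:

e^{tA} =
  [exp(-t), -3*t*exp(-t), 6*t*exp(-t)]
  [0, -4*t*exp(-t) + exp(-t), 8*t*exp(-t)]
  [0, -2*t*exp(-t), 4*t*exp(-t) + exp(-t)]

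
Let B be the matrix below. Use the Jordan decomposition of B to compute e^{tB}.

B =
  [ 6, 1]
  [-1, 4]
e^{tB} =
  [t*exp(5*t) + exp(5*t), t*exp(5*t)]
  [-t*exp(5*t), -t*exp(5*t) + exp(5*t)]

Strategy: write B = P · J · P⁻¹ where J is a Jordan canonical form, so e^{tB} = P · e^{tJ} · P⁻¹, and e^{tJ} can be computed block-by-block.

B has Jordan form
J =
  [5, 1]
  [0, 5]
(up to reordering of blocks).

Per-block formulas:
  For a 2×2 Jordan block J_2(5): exp(t · J_2(5)) = e^(5t)·(I + t·N), where N is the 2×2 nilpotent shift.

After assembling e^{tJ} and conjugating by P, we get:

e^{tB} =
  [t*exp(5*t) + exp(5*t), t*exp(5*t)]
  [-t*exp(5*t), -t*exp(5*t) + exp(5*t)]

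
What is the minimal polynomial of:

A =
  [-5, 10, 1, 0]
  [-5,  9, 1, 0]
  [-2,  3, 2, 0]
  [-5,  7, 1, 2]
x^3 - 6*x^2 + 12*x - 8

The characteristic polynomial is χ_A(x) = (x - 2)^4, so the eigenvalues are known. The minimal polynomial is
  m_A(x) = Π_λ (x − λ)^{k_λ}
where k_λ is the size of the *largest* Jordan block for λ (equivalently, the smallest k with (A − λI)^k v = 0 for every generalised eigenvector v of λ).

  λ = 2: largest Jordan block has size 3, contributing (x − 2)^3

So m_A(x) = (x - 2)^3 = x^3 - 6*x^2 + 12*x - 8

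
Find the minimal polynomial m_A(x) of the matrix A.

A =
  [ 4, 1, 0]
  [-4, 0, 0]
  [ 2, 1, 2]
x^2 - 4*x + 4

The characteristic polynomial is χ_A(x) = (x - 2)^3, so the eigenvalues are known. The minimal polynomial is
  m_A(x) = Π_λ (x − λ)^{k_λ}
where k_λ is the size of the *largest* Jordan block for λ (equivalently, the smallest k with (A − λI)^k v = 0 for every generalised eigenvector v of λ).

  λ = 2: largest Jordan block has size 2, contributing (x − 2)^2

So m_A(x) = (x - 2)^2 = x^2 - 4*x + 4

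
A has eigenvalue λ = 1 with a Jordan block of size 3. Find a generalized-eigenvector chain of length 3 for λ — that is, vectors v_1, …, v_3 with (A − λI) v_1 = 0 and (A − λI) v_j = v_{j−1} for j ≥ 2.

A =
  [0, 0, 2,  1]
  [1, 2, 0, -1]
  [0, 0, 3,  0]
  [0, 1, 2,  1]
A Jordan chain for λ = 1 of length 3:
v_1 = (1, 0, 0, 1)ᵀ
v_2 = (-1, 1, 0, 0)ᵀ
v_3 = (1, 0, 0, 0)ᵀ

Let N = A − (1)·I. We want v_3 with N^3 v_3 = 0 but N^2 v_3 ≠ 0; then v_{j-1} := N · v_j for j = 3, …, 2.

Pick v_3 = (1, 0, 0, 0)ᵀ.
Then v_2 = N · v_3 = (-1, 1, 0, 0)ᵀ.
Then v_1 = N · v_2 = (1, 0, 0, 1)ᵀ.

Sanity check: (A − (1)·I) v_1 = (0, 0, 0, 0)ᵀ = 0. ✓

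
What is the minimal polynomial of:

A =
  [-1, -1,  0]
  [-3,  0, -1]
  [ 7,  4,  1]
x^3

The characteristic polynomial is χ_A(x) = x^3, so the eigenvalues are known. The minimal polynomial is
  m_A(x) = Π_λ (x − λ)^{k_λ}
where k_λ is the size of the *largest* Jordan block for λ (equivalently, the smallest k with (A − λI)^k v = 0 for every generalised eigenvector v of λ).

  λ = 0: largest Jordan block has size 3, contributing (x − 0)^3

So m_A(x) = x^3 = x^3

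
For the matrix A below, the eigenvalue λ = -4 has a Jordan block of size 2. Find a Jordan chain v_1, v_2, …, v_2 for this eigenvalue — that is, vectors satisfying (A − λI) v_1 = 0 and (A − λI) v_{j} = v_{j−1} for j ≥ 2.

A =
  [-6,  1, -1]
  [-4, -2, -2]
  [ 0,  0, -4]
A Jordan chain for λ = -4 of length 2:
v_1 = (-2, -4, 0)ᵀ
v_2 = (1, 0, 0)ᵀ

Let N = A − (-4)·I. We want v_2 with N^2 v_2 = 0 but N^1 v_2 ≠ 0; then v_{j-1} := N · v_j for j = 2, …, 2.

Pick v_2 = (1, 0, 0)ᵀ.
Then v_1 = N · v_2 = (-2, -4, 0)ᵀ.

Sanity check: (A − (-4)·I) v_1 = (0, 0, 0)ᵀ = 0. ✓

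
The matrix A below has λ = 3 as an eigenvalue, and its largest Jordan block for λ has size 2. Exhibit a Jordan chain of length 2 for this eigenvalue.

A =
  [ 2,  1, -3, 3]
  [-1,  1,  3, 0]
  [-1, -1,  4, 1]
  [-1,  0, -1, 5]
A Jordan chain for λ = 3 of length 2:
v_1 = (-1, -1, -1, -1)ᵀ
v_2 = (1, 0, 0, 0)ᵀ

Let N = A − (3)·I. We want v_2 with N^2 v_2 = 0 but N^1 v_2 ≠ 0; then v_{j-1} := N · v_j for j = 2, …, 2.

Pick v_2 = (1, 0, 0, 0)ᵀ.
Then v_1 = N · v_2 = (-1, -1, -1, -1)ᵀ.

Sanity check: (A − (3)·I) v_1 = (0, 0, 0, 0)ᵀ = 0. ✓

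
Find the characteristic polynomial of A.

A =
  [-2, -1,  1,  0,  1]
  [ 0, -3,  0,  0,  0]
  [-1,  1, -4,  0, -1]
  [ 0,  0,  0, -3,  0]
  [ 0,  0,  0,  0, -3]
x^5 + 15*x^4 + 90*x^3 + 270*x^2 + 405*x + 243

Expanding det(x·I − A) (e.g. by cofactor expansion or by noting that A is similar to its Jordan form J, which has the same characteristic polynomial as A) gives
  χ_A(x) = x^5 + 15*x^4 + 90*x^3 + 270*x^2 + 405*x + 243
which factors as (x + 3)^5. The eigenvalues (with algebraic multiplicities) are λ = -3 with multiplicity 5.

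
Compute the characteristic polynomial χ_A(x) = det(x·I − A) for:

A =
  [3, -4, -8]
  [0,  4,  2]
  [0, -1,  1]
x^3 - 8*x^2 + 21*x - 18

Expanding det(x·I − A) (e.g. by cofactor expansion or by noting that A is similar to its Jordan form J, which has the same characteristic polynomial as A) gives
  χ_A(x) = x^3 - 8*x^2 + 21*x - 18
which factors as (x - 3)^2*(x - 2). The eigenvalues (with algebraic multiplicities) are λ = 2 with multiplicity 1, λ = 3 with multiplicity 2.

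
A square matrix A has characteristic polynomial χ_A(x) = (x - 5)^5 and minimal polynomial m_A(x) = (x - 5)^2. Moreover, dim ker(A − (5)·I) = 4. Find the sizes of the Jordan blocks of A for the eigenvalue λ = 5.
Block sizes for λ = 5: [2, 1, 1, 1]

Step 1 — from the characteristic polynomial, algebraic multiplicity of λ = 5 is 5. From dim ker(A − (5)·I) = 4, there are exactly 4 Jordan blocks for λ = 5.
Step 2 — from the minimal polynomial, the factor (x − 5)^2 tells us the largest block for λ = 5 has size 2.
Step 3 — with total size 5, 4 blocks, and largest block 2, the block sizes (in nonincreasing order) are [2, 1, 1, 1].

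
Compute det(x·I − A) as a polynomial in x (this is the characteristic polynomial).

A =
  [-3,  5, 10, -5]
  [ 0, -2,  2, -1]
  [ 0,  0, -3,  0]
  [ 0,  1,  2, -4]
x^4 + 12*x^3 + 54*x^2 + 108*x + 81

Expanding det(x·I − A) (e.g. by cofactor expansion or by noting that A is similar to its Jordan form J, which has the same characteristic polynomial as A) gives
  χ_A(x) = x^4 + 12*x^3 + 54*x^2 + 108*x + 81
which factors as (x + 3)^4. The eigenvalues (with algebraic multiplicities) are λ = -3 with multiplicity 4.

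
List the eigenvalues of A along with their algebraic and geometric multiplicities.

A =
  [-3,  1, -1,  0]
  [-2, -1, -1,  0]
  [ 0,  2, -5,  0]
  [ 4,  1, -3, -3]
λ = -3: alg = 4, geom = 2

Step 1 — factor the characteristic polynomial to read off the algebraic multiplicities:
  χ_A(x) = (x + 3)^4

Step 2 — compute geometric multiplicities via the rank-nullity identity g(λ) = n − rank(A − λI):
  rank(A − (-3)·I) = 2, so dim ker(A − (-3)·I) = n − 2 = 2

Summary:
  λ = -3: algebraic multiplicity = 4, geometric multiplicity = 2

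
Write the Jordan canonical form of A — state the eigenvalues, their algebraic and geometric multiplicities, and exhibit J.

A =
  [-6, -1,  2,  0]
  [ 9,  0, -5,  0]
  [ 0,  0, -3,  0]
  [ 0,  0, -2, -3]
J_3(-3) ⊕ J_1(-3)

The characteristic polynomial is
  det(x·I − A) = x^4 + 12*x^3 + 54*x^2 + 108*x + 81 = (x + 3)^4

Eigenvalues and multiplicities (the geometric multiplicity of λ is n − rank(A − λI), which equals the number of Jordan blocks for λ):
  λ = -3: algebraic multiplicity = 4, geometric multiplicity = 2

Determining the block sizes for each eigenvalue:
  λ = -3: with am = 4 and gm = 2, the partition is not yet determined (e.g. several partitions of 4 into 2 parts exist). Let N = A − (-3)·I. Computing rank(N^1) = 2, rank(N^2) = 1, rank(N^3) = 0; the number of blocks of size ≥ j is rank(N^{j−1}) − rank(N^j), giving [2, 1, 1]. So we have 1 block(s) of size 3, 1 block(s) of size 1 → block sizes [3, 1]

Assembling the blocks gives a Jordan form
J =
  [-3,  1,  0,  0]
  [ 0, -3,  1,  0]
  [ 0,  0, -3,  0]
  [ 0,  0,  0, -3]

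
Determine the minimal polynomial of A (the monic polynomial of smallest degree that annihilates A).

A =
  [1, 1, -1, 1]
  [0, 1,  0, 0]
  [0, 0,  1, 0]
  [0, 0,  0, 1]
x^2 - 2*x + 1

The characteristic polynomial is χ_A(x) = (x - 1)^4, so the eigenvalues are known. The minimal polynomial is
  m_A(x) = Π_λ (x − λ)^{k_λ}
where k_λ is the size of the *largest* Jordan block for λ (equivalently, the smallest k with (A − λI)^k v = 0 for every generalised eigenvector v of λ).

  λ = 1: largest Jordan block has size 2, contributing (x − 1)^2

So m_A(x) = (x - 1)^2 = x^2 - 2*x + 1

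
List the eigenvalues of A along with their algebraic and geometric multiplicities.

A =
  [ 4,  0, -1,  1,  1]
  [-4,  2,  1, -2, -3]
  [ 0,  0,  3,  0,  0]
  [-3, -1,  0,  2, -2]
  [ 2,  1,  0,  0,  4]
λ = 3: alg = 5, geom = 2

Step 1 — factor the characteristic polynomial to read off the algebraic multiplicities:
  χ_A(x) = (x - 3)^5

Step 2 — compute geometric multiplicities via the rank-nullity identity g(λ) = n − rank(A − λI):
  rank(A − (3)·I) = 3, so dim ker(A − (3)·I) = n − 3 = 2

Summary:
  λ = 3: algebraic multiplicity = 5, geometric multiplicity = 2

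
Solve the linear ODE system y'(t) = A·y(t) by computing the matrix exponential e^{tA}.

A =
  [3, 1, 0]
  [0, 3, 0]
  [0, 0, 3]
e^{tA} =
  [exp(3*t), t*exp(3*t), 0]
  [0, exp(3*t), 0]
  [0, 0, exp(3*t)]

Strategy: write A = P · J · P⁻¹ where J is a Jordan canonical form, so e^{tA} = P · e^{tJ} · P⁻¹, and e^{tJ} can be computed block-by-block.

A has Jordan form
J =
  [3, 1, 0]
  [0, 3, 0]
  [0, 0, 3]
(up to reordering of blocks).

Per-block formulas:
  For a 1×1 block at λ = 3: exp(t · [3]) = [e^(3t)].
  For a 2×2 Jordan block J_2(3): exp(t · J_2(3)) = e^(3t)·(I + t·N), where N is the 2×2 nilpotent shift.

After assembling e^{tJ} and conjugating by P, we get:

e^{tA} =
  [exp(3*t), t*exp(3*t), 0]
  [0, exp(3*t), 0]
  [0, 0, exp(3*t)]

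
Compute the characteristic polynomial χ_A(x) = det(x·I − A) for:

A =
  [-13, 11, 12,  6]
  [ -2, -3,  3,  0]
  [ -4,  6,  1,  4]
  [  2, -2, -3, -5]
x^4 + 20*x^3 + 150*x^2 + 500*x + 625

Expanding det(x·I − A) (e.g. by cofactor expansion or by noting that A is similar to its Jordan form J, which has the same characteristic polynomial as A) gives
  χ_A(x) = x^4 + 20*x^3 + 150*x^2 + 500*x + 625
which factors as (x + 5)^4. The eigenvalues (with algebraic multiplicities) are λ = -5 with multiplicity 4.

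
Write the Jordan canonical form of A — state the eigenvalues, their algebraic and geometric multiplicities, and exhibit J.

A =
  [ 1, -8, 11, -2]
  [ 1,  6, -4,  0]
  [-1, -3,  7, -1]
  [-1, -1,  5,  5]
J_1(4) ⊕ J_3(5)

The characteristic polynomial is
  det(x·I − A) = x^4 - 19*x^3 + 135*x^2 - 425*x + 500 = (x - 5)^3*(x - 4)

Eigenvalues and multiplicities (the geometric multiplicity of λ is n − rank(A − λI), which equals the number of Jordan blocks for λ):
  λ = 4: algebraic multiplicity = 1, geometric multiplicity = 1
  λ = 5: algebraic multiplicity = 3, geometric multiplicity = 1

Determining the block sizes for each eigenvalue:
  λ = 4: one block (gm = 1), so the single block has size am = 1 → block sizes [1]
  λ = 5: one block (gm = 1), so the single block has size am = 3 → block sizes [3]

Assembling the blocks gives a Jordan form
J =
  [4, 0, 0, 0]
  [0, 5, 1, 0]
  [0, 0, 5, 1]
  [0, 0, 0, 5]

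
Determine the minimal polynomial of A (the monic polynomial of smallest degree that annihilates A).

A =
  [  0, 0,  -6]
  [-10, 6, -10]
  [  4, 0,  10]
x^2 - 10*x + 24

The characteristic polynomial is χ_A(x) = (x - 6)^2*(x - 4), so the eigenvalues are known. The minimal polynomial is
  m_A(x) = Π_λ (x − λ)^{k_λ}
where k_λ is the size of the *largest* Jordan block for λ (equivalently, the smallest k with (A − λI)^k v = 0 for every generalised eigenvector v of λ).

  λ = 4: largest Jordan block has size 1, contributing (x − 4)
  λ = 6: largest Jordan block has size 1, contributing (x − 6)

So m_A(x) = (x - 6)*(x - 4) = x^2 - 10*x + 24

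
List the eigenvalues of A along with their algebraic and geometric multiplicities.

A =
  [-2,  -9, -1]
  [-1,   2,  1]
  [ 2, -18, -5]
λ = -3: alg = 1, geom = 1; λ = -1: alg = 2, geom = 1

Step 1 — factor the characteristic polynomial to read off the algebraic multiplicities:
  χ_A(x) = (x + 1)^2*(x + 3)

Step 2 — compute geometric multiplicities via the rank-nullity identity g(λ) = n − rank(A − λI):
  rank(A − (-3)·I) = 2, so dim ker(A − (-3)·I) = n − 2 = 1
  rank(A − (-1)·I) = 2, so dim ker(A − (-1)·I) = n − 2 = 1

Summary:
  λ = -3: algebraic multiplicity = 1, geometric multiplicity = 1
  λ = -1: algebraic multiplicity = 2, geometric multiplicity = 1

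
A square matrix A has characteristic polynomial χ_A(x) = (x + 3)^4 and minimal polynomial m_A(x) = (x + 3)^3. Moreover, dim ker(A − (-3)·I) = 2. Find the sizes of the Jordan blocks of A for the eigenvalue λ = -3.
Block sizes for λ = -3: [3, 1]

Step 1 — from the characteristic polynomial, algebraic multiplicity of λ = -3 is 4. From dim ker(A − (-3)·I) = 2, there are exactly 2 Jordan blocks for λ = -3.
Step 2 — from the minimal polynomial, the factor (x + 3)^3 tells us the largest block for λ = -3 has size 3.
Step 3 — with total size 4, 2 blocks, and largest block 3, the block sizes (in nonincreasing order) are [3, 1].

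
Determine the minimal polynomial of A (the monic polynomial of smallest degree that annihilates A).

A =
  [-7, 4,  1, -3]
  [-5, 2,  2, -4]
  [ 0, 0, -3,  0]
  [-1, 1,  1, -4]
x^3 + 9*x^2 + 27*x + 27

The characteristic polynomial is χ_A(x) = (x + 3)^4, so the eigenvalues are known. The minimal polynomial is
  m_A(x) = Π_λ (x − λ)^{k_λ}
where k_λ is the size of the *largest* Jordan block for λ (equivalently, the smallest k with (A − λI)^k v = 0 for every generalised eigenvector v of λ).

  λ = -3: largest Jordan block has size 3, contributing (x + 3)^3

So m_A(x) = (x + 3)^3 = x^3 + 9*x^2 + 27*x + 27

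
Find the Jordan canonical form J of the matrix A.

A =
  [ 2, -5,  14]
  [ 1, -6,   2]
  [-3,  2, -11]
J_3(-5)

The characteristic polynomial is
  det(x·I − A) = x^3 + 15*x^2 + 75*x + 125 = (x + 5)^3

Eigenvalues and multiplicities (the geometric multiplicity of λ is n − rank(A − λI), which equals the number of Jordan blocks for λ):
  λ = -5: algebraic multiplicity = 3, geometric multiplicity = 1

Determining the block sizes for each eigenvalue:
  λ = -5: one block (gm = 1), so the single block has size am = 3 → block sizes [3]

Assembling the blocks gives a Jordan form
J =
  [-5,  1,  0]
  [ 0, -5,  1]
  [ 0,  0, -5]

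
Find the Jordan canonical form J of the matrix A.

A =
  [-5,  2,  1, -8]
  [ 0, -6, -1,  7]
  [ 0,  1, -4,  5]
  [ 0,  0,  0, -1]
J_3(-5) ⊕ J_1(-1)

The characteristic polynomial is
  det(x·I − A) = x^4 + 16*x^3 + 90*x^2 + 200*x + 125 = (x + 1)*(x + 5)^3

Eigenvalues and multiplicities (the geometric multiplicity of λ is n − rank(A − λI), which equals the number of Jordan blocks for λ):
  λ = -5: algebraic multiplicity = 3, geometric multiplicity = 1
  λ = -1: algebraic multiplicity = 1, geometric multiplicity = 1

Determining the block sizes for each eigenvalue:
  λ = -5: one block (gm = 1), so the single block has size am = 3 → block sizes [3]
  λ = -1: one block (gm = 1), so the single block has size am = 1 → block sizes [1]

Assembling the blocks gives a Jordan form
J =
  [-5,  1,  0,  0]
  [ 0, -5,  1,  0]
  [ 0,  0, -5,  0]
  [ 0,  0,  0, -1]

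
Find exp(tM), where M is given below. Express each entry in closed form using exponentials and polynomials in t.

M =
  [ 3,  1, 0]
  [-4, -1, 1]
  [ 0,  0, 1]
e^{tM} =
  [2*t*exp(t) + exp(t), t*exp(t), t^2*exp(t)/2]
  [-4*t*exp(t), -2*t*exp(t) + exp(t), -t^2*exp(t) + t*exp(t)]
  [0, 0, exp(t)]

Strategy: write M = P · J · P⁻¹ where J is a Jordan canonical form, so e^{tM} = P · e^{tJ} · P⁻¹, and e^{tJ} can be computed block-by-block.

M has Jordan form
J =
  [1, 1, 0]
  [0, 1, 1]
  [0, 0, 1]
(up to reordering of blocks).

Per-block formulas:
  For a 3×3 Jordan block J_3(1): exp(t · J_3(1)) = e^(1t)·(I + t·N + (t^2/2)·N^2), where N is the 3×3 nilpotent shift.

After assembling e^{tJ} and conjugating by P, we get:

e^{tM} =
  [2*t*exp(t) + exp(t), t*exp(t), t^2*exp(t)/2]
  [-4*t*exp(t), -2*t*exp(t) + exp(t), -t^2*exp(t) + t*exp(t)]
  [0, 0, exp(t)]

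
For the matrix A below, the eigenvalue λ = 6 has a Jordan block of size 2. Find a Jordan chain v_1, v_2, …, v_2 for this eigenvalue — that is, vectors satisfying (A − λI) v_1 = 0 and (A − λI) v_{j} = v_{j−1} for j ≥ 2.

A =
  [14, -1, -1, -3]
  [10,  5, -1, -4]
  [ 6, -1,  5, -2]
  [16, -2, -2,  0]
A Jordan chain for λ = 6 of length 2:
v_1 = (8, 10, 6, 16)ᵀ
v_2 = (1, 0, 0, 0)ᵀ

Let N = A − (6)·I. We want v_2 with N^2 v_2 = 0 but N^1 v_2 ≠ 0; then v_{j-1} := N · v_j for j = 2, …, 2.

Pick v_2 = (1, 0, 0, 0)ᵀ.
Then v_1 = N · v_2 = (8, 10, 6, 16)ᵀ.

Sanity check: (A − (6)·I) v_1 = (0, 0, 0, 0)ᵀ = 0. ✓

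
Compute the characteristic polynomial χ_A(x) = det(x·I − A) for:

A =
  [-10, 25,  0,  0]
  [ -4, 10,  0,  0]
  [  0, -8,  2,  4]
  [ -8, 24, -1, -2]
x^4

Expanding det(x·I − A) (e.g. by cofactor expansion or by noting that A is similar to its Jordan form J, which has the same characteristic polynomial as A) gives
  χ_A(x) = x^4
which factors as x^4. The eigenvalues (with algebraic multiplicities) are λ = 0 with multiplicity 4.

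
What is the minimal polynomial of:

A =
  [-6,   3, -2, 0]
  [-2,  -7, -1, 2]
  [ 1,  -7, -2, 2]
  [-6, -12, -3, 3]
x^3 + 9*x^2 + 27*x + 27

The characteristic polynomial is χ_A(x) = (x + 3)^4, so the eigenvalues are known. The minimal polynomial is
  m_A(x) = Π_λ (x − λ)^{k_λ}
where k_λ is the size of the *largest* Jordan block for λ (equivalently, the smallest k with (A − λI)^k v = 0 for every generalised eigenvector v of λ).

  λ = -3: largest Jordan block has size 3, contributing (x + 3)^3

So m_A(x) = (x + 3)^3 = x^3 + 9*x^2 + 27*x + 27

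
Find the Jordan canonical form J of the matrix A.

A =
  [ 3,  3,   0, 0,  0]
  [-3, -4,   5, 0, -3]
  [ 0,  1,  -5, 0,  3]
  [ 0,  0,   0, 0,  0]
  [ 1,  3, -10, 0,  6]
J_3(0) ⊕ J_1(0) ⊕ J_1(0)

The characteristic polynomial is
  det(x·I − A) = x^5

Eigenvalues and multiplicities (the geometric multiplicity of λ is n − rank(A − λI), which equals the number of Jordan blocks for λ):
  λ = 0: algebraic multiplicity = 5, geometric multiplicity = 3

Determining the block sizes for each eigenvalue:
  λ = 0: with am = 5 and gm = 3, the partition is not yet determined (e.g. several partitions of 5 into 3 parts exist). Let N = A − (0)·I. Computing rank(N^1) = 2, rank(N^2) = 1, rank(N^3) = 0; the number of blocks of size ≥ j is rank(N^{j−1}) − rank(N^j), giving [3, 1, 1]. So we have 1 block(s) of size 3, 2 block(s) of size 1 → block sizes [3, 1, 1]

Assembling the blocks gives a Jordan form
J =
  [0, 1, 0, 0, 0]
  [0, 0, 1, 0, 0]
  [0, 0, 0, 0, 0]
  [0, 0, 0, 0, 0]
  [0, 0, 0, 0, 0]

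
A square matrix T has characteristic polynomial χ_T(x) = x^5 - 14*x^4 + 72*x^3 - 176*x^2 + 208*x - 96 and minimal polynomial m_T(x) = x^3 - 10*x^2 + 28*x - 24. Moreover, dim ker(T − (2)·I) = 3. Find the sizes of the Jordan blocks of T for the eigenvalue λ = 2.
Block sizes for λ = 2: [2, 1, 1]

Step 1 — from the characteristic polynomial, algebraic multiplicity of λ = 2 is 4. From dim ker(T − (2)·I) = 3, there are exactly 3 Jordan blocks for λ = 2.
Step 2 — from the minimal polynomial, the factor (x − 2)^2 tells us the largest block for λ = 2 has size 2.
Step 3 — with total size 4, 3 blocks, and largest block 2, the block sizes (in nonincreasing order) are [2, 1, 1].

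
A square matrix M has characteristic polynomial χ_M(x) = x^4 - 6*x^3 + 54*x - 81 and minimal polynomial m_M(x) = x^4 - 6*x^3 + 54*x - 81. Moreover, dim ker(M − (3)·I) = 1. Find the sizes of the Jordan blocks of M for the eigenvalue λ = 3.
Block sizes for λ = 3: [3]

Step 1 — from the characteristic polynomial, algebraic multiplicity of λ = 3 is 3. From dim ker(M − (3)·I) = 1, there are exactly 1 Jordan blocks for λ = 3.
Step 2 — from the minimal polynomial, the factor (x − 3)^3 tells us the largest block for λ = 3 has size 3.
Step 3 — with total size 3, 1 blocks, and largest block 3, the block sizes (in nonincreasing order) are [3].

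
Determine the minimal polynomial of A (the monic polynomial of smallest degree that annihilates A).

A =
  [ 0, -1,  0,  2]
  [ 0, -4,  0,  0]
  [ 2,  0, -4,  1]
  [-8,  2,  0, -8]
x^2 + 8*x + 16

The characteristic polynomial is χ_A(x) = (x + 4)^4, so the eigenvalues are known. The minimal polynomial is
  m_A(x) = Π_λ (x − λ)^{k_λ}
where k_λ is the size of the *largest* Jordan block for λ (equivalently, the smallest k with (A − λI)^k v = 0 for every generalised eigenvector v of λ).

  λ = -4: largest Jordan block has size 2, contributing (x + 4)^2

So m_A(x) = (x + 4)^2 = x^2 + 8*x + 16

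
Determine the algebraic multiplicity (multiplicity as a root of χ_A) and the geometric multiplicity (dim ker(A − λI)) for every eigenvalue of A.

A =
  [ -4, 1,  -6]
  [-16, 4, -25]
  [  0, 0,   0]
λ = 0: alg = 3, geom = 1

Step 1 — factor the characteristic polynomial to read off the algebraic multiplicities:
  χ_A(x) = x^3

Step 2 — compute geometric multiplicities via the rank-nullity identity g(λ) = n − rank(A − λI):
  rank(A − (0)·I) = 2, so dim ker(A − (0)·I) = n − 2 = 1

Summary:
  λ = 0: algebraic multiplicity = 3, geometric multiplicity = 1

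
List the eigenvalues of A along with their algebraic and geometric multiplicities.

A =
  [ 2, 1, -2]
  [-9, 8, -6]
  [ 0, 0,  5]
λ = 5: alg = 3, geom = 2

Step 1 — factor the characteristic polynomial to read off the algebraic multiplicities:
  χ_A(x) = (x - 5)^3

Step 2 — compute geometric multiplicities via the rank-nullity identity g(λ) = n − rank(A − λI):
  rank(A − (5)·I) = 1, so dim ker(A − (5)·I) = n − 1 = 2

Summary:
  λ = 5: algebraic multiplicity = 3, geometric multiplicity = 2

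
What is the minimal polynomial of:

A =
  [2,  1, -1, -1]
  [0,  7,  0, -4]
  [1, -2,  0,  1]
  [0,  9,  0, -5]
x^2 - 2*x + 1

The characteristic polynomial is χ_A(x) = (x - 1)^4, so the eigenvalues are known. The minimal polynomial is
  m_A(x) = Π_λ (x − λ)^{k_λ}
where k_λ is the size of the *largest* Jordan block for λ (equivalently, the smallest k with (A − λI)^k v = 0 for every generalised eigenvector v of λ).

  λ = 1: largest Jordan block has size 2, contributing (x − 1)^2

So m_A(x) = (x - 1)^2 = x^2 - 2*x + 1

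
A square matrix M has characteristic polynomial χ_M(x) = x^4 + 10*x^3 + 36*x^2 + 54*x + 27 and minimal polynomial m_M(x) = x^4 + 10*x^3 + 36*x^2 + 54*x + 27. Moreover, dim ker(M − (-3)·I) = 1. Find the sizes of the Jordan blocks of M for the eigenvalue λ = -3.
Block sizes for λ = -3: [3]

Step 1 — from the characteristic polynomial, algebraic multiplicity of λ = -3 is 3. From dim ker(M − (-3)·I) = 1, there are exactly 1 Jordan blocks for λ = -3.
Step 2 — from the minimal polynomial, the factor (x + 3)^3 tells us the largest block for λ = -3 has size 3.
Step 3 — with total size 3, 1 blocks, and largest block 3, the block sizes (in nonincreasing order) are [3].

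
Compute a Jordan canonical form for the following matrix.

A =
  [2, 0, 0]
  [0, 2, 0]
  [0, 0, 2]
J_1(2) ⊕ J_1(2) ⊕ J_1(2)

The characteristic polynomial is
  det(x·I − A) = x^3 - 6*x^2 + 12*x - 8 = (x - 2)^3

Eigenvalues and multiplicities (the geometric multiplicity of λ is n − rank(A − λI), which equals the number of Jordan blocks for λ):
  λ = 2: algebraic multiplicity = 3, geometric multiplicity = 3

Determining the block sizes for each eigenvalue:
  λ = 2: gm = am = 3, so every block has size 1 → block sizes [1, 1, 1]

Assembling the blocks gives a Jordan form
J =
  [2, 0, 0]
  [0, 2, 0]
  [0, 0, 2]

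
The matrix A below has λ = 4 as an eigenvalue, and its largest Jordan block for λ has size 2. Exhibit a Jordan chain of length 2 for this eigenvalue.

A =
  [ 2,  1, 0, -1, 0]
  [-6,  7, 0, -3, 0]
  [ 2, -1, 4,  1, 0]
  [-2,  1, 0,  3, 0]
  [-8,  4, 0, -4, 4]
A Jordan chain for λ = 4 of length 2:
v_1 = (-2, -6, 2, -2, -8)ᵀ
v_2 = (1, 0, 0, 0, 0)ᵀ

Let N = A − (4)·I. We want v_2 with N^2 v_2 = 0 but N^1 v_2 ≠ 0; then v_{j-1} := N · v_j for j = 2, …, 2.

Pick v_2 = (1, 0, 0, 0, 0)ᵀ.
Then v_1 = N · v_2 = (-2, -6, 2, -2, -8)ᵀ.

Sanity check: (A − (4)·I) v_1 = (0, 0, 0, 0, 0)ᵀ = 0. ✓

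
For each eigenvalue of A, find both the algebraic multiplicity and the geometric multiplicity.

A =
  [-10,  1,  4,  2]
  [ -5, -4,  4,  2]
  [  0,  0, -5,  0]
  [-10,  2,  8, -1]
λ = -5: alg = 4, geom = 3

Step 1 — factor the characteristic polynomial to read off the algebraic multiplicities:
  χ_A(x) = (x + 5)^4

Step 2 — compute geometric multiplicities via the rank-nullity identity g(λ) = n − rank(A − λI):
  rank(A − (-5)·I) = 1, so dim ker(A − (-5)·I) = n − 1 = 3

Summary:
  λ = -5: algebraic multiplicity = 4, geometric multiplicity = 3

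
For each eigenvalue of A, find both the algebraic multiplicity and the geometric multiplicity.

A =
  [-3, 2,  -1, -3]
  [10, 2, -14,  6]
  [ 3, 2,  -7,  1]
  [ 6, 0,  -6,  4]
λ = -2: alg = 2, geom = 2; λ = 0: alg = 2, geom = 1

Step 1 — factor the characteristic polynomial to read off the algebraic multiplicities:
  χ_A(x) = x^2*(x + 2)^2

Step 2 — compute geometric multiplicities via the rank-nullity identity g(λ) = n − rank(A − λI):
  rank(A − (-2)·I) = 2, so dim ker(A − (-2)·I) = n − 2 = 2
  rank(A − (0)·I) = 3, so dim ker(A − (0)·I) = n − 3 = 1

Summary:
  λ = -2: algebraic multiplicity = 2, geometric multiplicity = 2
  λ = 0: algebraic multiplicity = 2, geometric multiplicity = 1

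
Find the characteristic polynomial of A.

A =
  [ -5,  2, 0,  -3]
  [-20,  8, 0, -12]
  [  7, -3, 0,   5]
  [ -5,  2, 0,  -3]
x^4

Expanding det(x·I − A) (e.g. by cofactor expansion or by noting that A is similar to its Jordan form J, which has the same characteristic polynomial as A) gives
  χ_A(x) = x^4
which factors as x^4. The eigenvalues (with algebraic multiplicities) are λ = 0 with multiplicity 4.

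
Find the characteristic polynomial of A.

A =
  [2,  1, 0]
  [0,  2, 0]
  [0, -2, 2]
x^3 - 6*x^2 + 12*x - 8

Expanding det(x·I − A) (e.g. by cofactor expansion or by noting that A is similar to its Jordan form J, which has the same characteristic polynomial as A) gives
  χ_A(x) = x^3 - 6*x^2 + 12*x - 8
which factors as (x - 2)^3. The eigenvalues (with algebraic multiplicities) are λ = 2 with multiplicity 3.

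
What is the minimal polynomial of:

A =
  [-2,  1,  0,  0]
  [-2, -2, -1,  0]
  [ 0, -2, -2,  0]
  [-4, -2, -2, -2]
x^3 + 6*x^2 + 12*x + 8

The characteristic polynomial is χ_A(x) = (x + 2)^4, so the eigenvalues are known. The minimal polynomial is
  m_A(x) = Π_λ (x − λ)^{k_λ}
where k_λ is the size of the *largest* Jordan block for λ (equivalently, the smallest k with (A − λI)^k v = 0 for every generalised eigenvector v of λ).

  λ = -2: largest Jordan block has size 3, contributing (x + 2)^3

So m_A(x) = (x + 2)^3 = x^3 + 6*x^2 + 12*x + 8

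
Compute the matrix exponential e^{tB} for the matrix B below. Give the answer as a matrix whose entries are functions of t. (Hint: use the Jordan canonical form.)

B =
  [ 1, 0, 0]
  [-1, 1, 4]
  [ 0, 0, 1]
e^{tB} =
  [exp(t), 0, 0]
  [-t*exp(t), exp(t), 4*t*exp(t)]
  [0, 0, exp(t)]

Strategy: write B = P · J · P⁻¹ where J is a Jordan canonical form, so e^{tB} = P · e^{tJ} · P⁻¹, and e^{tJ} can be computed block-by-block.

B has Jordan form
J =
  [1, 1, 0]
  [0, 1, 0]
  [0, 0, 1]
(up to reordering of blocks).

Per-block formulas:
  For a 1×1 block at λ = 1: exp(t · [1]) = [e^(1t)].
  For a 2×2 Jordan block J_2(1): exp(t · J_2(1)) = e^(1t)·(I + t·N), where N is the 2×2 nilpotent shift.

After assembling e^{tJ} and conjugating by P, we get:

e^{tB} =
  [exp(t), 0, 0]
  [-t*exp(t), exp(t), 4*t*exp(t)]
  [0, 0, exp(t)]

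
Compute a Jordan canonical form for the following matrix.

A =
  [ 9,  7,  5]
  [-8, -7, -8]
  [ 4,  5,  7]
J_3(3)

The characteristic polynomial is
  det(x·I − A) = x^3 - 9*x^2 + 27*x - 27 = (x - 3)^3

Eigenvalues and multiplicities (the geometric multiplicity of λ is n − rank(A − λI), which equals the number of Jordan blocks for λ):
  λ = 3: algebraic multiplicity = 3, geometric multiplicity = 1

Determining the block sizes for each eigenvalue:
  λ = 3: one block (gm = 1), so the single block has size am = 3 → block sizes [3]

Assembling the blocks gives a Jordan form
J =
  [3, 1, 0]
  [0, 3, 1]
  [0, 0, 3]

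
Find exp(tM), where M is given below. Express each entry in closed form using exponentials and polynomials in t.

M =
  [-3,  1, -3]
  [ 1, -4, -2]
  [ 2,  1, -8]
e^{tM} =
  [-t^2*exp(-5*t)/2 + 2*t*exp(-5*t) + exp(-5*t), t*exp(-5*t), t^2*exp(-5*t)/2 - 3*t*exp(-5*t)]
  [-t^2*exp(-5*t)/2 + t*exp(-5*t), t*exp(-5*t) + exp(-5*t), t^2*exp(-5*t)/2 - 2*t*exp(-5*t)]
  [-t^2*exp(-5*t)/2 + 2*t*exp(-5*t), t*exp(-5*t), t^2*exp(-5*t)/2 - 3*t*exp(-5*t) + exp(-5*t)]

Strategy: write M = P · J · P⁻¹ where J is a Jordan canonical form, so e^{tM} = P · e^{tJ} · P⁻¹, and e^{tJ} can be computed block-by-block.

M has Jordan form
J =
  [-5,  1,  0]
  [ 0, -5,  1]
  [ 0,  0, -5]
(up to reordering of blocks).

Per-block formulas:
  For a 3×3 Jordan block J_3(-5): exp(t · J_3(-5)) = e^(-5t)·(I + t·N + (t^2/2)·N^2), where N is the 3×3 nilpotent shift.

After assembling e^{tJ} and conjugating by P, we get:

e^{tM} =
  [-t^2*exp(-5*t)/2 + 2*t*exp(-5*t) + exp(-5*t), t*exp(-5*t), t^2*exp(-5*t)/2 - 3*t*exp(-5*t)]
  [-t^2*exp(-5*t)/2 + t*exp(-5*t), t*exp(-5*t) + exp(-5*t), t^2*exp(-5*t)/2 - 2*t*exp(-5*t)]
  [-t^2*exp(-5*t)/2 + 2*t*exp(-5*t), t*exp(-5*t), t^2*exp(-5*t)/2 - 3*t*exp(-5*t) + exp(-5*t)]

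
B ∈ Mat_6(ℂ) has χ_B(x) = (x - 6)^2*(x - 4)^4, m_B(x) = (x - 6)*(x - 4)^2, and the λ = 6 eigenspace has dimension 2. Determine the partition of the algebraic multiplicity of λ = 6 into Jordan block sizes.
Block sizes for λ = 6: [1, 1]

Step 1 — from the characteristic polynomial, algebraic multiplicity of λ = 6 is 2. From dim ker(B − (6)·I) = 2, there are exactly 2 Jordan blocks for λ = 6.
Step 2 — from the minimal polynomial, the factor (x − 6) tells us the largest block for λ = 6 has size 1.
Step 3 — with total size 2, 2 blocks, and largest block 1, the block sizes (in nonincreasing order) are [1, 1].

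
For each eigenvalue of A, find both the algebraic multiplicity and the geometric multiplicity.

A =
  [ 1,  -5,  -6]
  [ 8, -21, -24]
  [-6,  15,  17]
λ = -1: alg = 3, geom = 2

Step 1 — factor the characteristic polynomial to read off the algebraic multiplicities:
  χ_A(x) = (x + 1)^3

Step 2 — compute geometric multiplicities via the rank-nullity identity g(λ) = n − rank(A − λI):
  rank(A − (-1)·I) = 1, so dim ker(A − (-1)·I) = n − 1 = 2

Summary:
  λ = -1: algebraic multiplicity = 3, geometric multiplicity = 2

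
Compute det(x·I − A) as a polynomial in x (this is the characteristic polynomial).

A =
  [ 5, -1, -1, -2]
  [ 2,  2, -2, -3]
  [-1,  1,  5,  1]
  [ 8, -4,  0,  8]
x^4 - 20*x^3 + 148*x^2 - 480*x + 576

Expanding det(x·I − A) (e.g. by cofactor expansion or by noting that A is similar to its Jordan form J, which has the same characteristic polynomial as A) gives
  χ_A(x) = x^4 - 20*x^3 + 148*x^2 - 480*x + 576
which factors as (x - 6)^2*(x - 4)^2. The eigenvalues (with algebraic multiplicities) are λ = 4 with multiplicity 2, λ = 6 with multiplicity 2.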